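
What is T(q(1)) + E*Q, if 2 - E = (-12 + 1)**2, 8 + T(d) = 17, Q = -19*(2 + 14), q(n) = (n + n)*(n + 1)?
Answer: 36185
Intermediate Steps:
q(n) = 2*n*(1 + n) (q(n) = (2*n)*(1 + n) = 2*n*(1 + n))
Q = -304 (Q = -19*16 = -304)
T(d) = 9 (T(d) = -8 + 17 = 9)
E = -119 (E = 2 - (-12 + 1)**2 = 2 - 1*(-11)**2 = 2 - 1*121 = 2 - 121 = -119)
T(q(1)) + E*Q = 9 - 119*(-304) = 9 + 36176 = 36185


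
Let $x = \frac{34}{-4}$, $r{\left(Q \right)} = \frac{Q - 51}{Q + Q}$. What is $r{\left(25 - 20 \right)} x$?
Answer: $\frac{391}{10} \approx 39.1$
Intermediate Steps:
$r{\left(Q \right)} = \frac{-51 + Q}{2 Q}$
$x = - \frac{17}{2}$ ($x = 34 \left(- \frac{1}{4}\right) = - \frac{17}{2} \approx -8.5$)
$r{\left(25 - 20 \right)} x = \frac{-51 + \left(25 - 20\right)}{2 \left(25 - 20\right)} \left(- \frac{17}{2}\right) = \frac{-51 + 5}{2 \cdot 5} \left(- \frac{17}{2}\right) = \frac{1}{2} \cdot \frac{1}{5} \left(-46\right) \left(- \frac{17}{2}\right) = \left(- \frac{23}{5}\right) \left(- \frac{17}{2}\right) = \frac{391}{10}$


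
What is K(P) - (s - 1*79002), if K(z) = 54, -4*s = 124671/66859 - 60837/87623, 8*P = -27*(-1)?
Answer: 926284580328609/11716772314 ≈ 79056.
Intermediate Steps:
P = 27/8 (P = (-27*(-1))/8 = (⅛)*27 = 27/8 ≈ 3.3750)
s = -3428273025/11716772314 (s = -(124671/66859 - 60837/87623)/4 = -¼*6856546050/5858386157 = -3428273025/11716772314 ≈ -0.29260)
K(P) - (s - 1*79002) = 54 - (-3428273025/11716772314 - 1*79002) = 54 - (-3428273025/11716772314 - 79002) = 54 - 1*(-925651874623653/11716772314) = 54 + 925651874623653/11716772314 = 926284580328609/11716772314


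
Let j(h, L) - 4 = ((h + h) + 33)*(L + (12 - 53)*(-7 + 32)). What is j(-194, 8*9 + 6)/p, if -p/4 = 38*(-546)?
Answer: 16009/3952 ≈ 4.0509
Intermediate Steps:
p = 82992 (p = -152*(-546) = -4*(-20748) = 82992)
j(h, L) = 4 + (-1025 + L)*(33 + 2*h) (j(h, L) = 4 + ((h + h) + 33)*(L + (12 - 53)*(-7 + 32)) = 4 + (2*h + 33)*(L - 41*25) = 4 + (33 + 2*h)*(L - 1025) = 4 + (33 + 2*h)*(-1025 + L) = 4 + (-1025 + L)*(33 + 2*h))
j(-194, 8*9 + 6)/p = (-33821 - 2050*(-194) + 33*(8*9 + 6) + 2*(8*9 + 6)*(-194))/82992 = (-33821 + 397700 + 33*(72 + 6) + 2*(72 + 6)*(-194))*(1/82992) = (-33821 + 397700 + 33*78 + 2*78*(-194))*(1/82992) = (-33821 + 397700 + 2574 - 30264)*(1/82992) = 336189*(1/82992) = 16009/3952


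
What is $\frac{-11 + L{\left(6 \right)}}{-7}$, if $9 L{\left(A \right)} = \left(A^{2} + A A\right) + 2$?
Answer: $\frac{25}{63} \approx 0.39683$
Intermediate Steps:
$L{\left(A \right)} = \frac{2}{9} + \frac{2 A^{2}}{9}$ ($L{\left(A \right)} = \frac{\left(A^{2} + A A\right) + 2}{9} = \frac{\left(A^{2} + A^{2}\right) + 2}{9} = \frac{2 A^{2} + 2}{9} = \frac{2 + 2 A^{2}}{9} = \frac{2}{9} + \frac{2 A^{2}}{9}$)
$\frac{-11 + L{\left(6 \right)}}{-7} = \frac{-11 + \left(\frac{2}{9} + \frac{2 \cdot 6^{2}}{9}\right)}{-7} = \left(-11 + \left(\frac{2}{9} + \frac{2}{9} \cdot 36\right)\right) \left(- \frac{1}{7}\right) = \left(-11 + \left(\frac{2}{9} + 8\right)\right) \left(- \frac{1}{7}\right) = \left(-11 + \frac{74}{9}\right) \left(- \frac{1}{7}\right) = \left(- \frac{25}{9}\right) \left(- \frac{1}{7}\right) = \frac{25}{63}$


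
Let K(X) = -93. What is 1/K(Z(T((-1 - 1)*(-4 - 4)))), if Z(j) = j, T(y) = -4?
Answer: -1/93 ≈ -0.010753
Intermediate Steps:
1/K(Z(T((-1 - 1)*(-4 - 4)))) = 1/(-93) = -1/93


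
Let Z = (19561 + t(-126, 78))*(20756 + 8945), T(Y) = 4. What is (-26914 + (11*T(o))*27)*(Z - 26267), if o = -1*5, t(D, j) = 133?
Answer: -15047271869802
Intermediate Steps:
o = -5
Z = 584931494 (Z = (19561 + 133)*(20756 + 8945) = 19694*29701 = 584931494)
(-26914 + (11*T(o))*27)*(Z - 26267) = (-26914 + (11*4)*27)*(584931494 - 26267) = (-26914 + 44*27)*584905227 = (-26914 + 1188)*584905227 = -25726*584905227 = -15047271869802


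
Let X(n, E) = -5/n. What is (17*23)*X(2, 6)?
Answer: -1955/2 ≈ -977.50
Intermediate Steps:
(17*23)*X(2, 6) = (17*23)*(-5/2) = 391*(-5*½) = 391*(-5/2) = -1955/2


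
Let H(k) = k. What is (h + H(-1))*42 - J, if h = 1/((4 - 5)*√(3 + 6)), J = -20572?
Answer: 20516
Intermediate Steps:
h = -⅓ (h = 1/(-√9) = 1/(-1*3) = 1/(-3) = -⅓ ≈ -0.33333)
(h + H(-1))*42 - J = (-⅓ - 1)*42 - 1*(-20572) = -4/3*42 + 20572 = -56 + 20572 = 20516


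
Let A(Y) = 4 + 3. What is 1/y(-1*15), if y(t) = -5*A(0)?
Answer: -1/35 ≈ -0.028571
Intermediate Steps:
A(Y) = 7
y(t) = -35 (y(t) = -5*7 = -35)
1/y(-1*15) = 1/(-35) = -1/35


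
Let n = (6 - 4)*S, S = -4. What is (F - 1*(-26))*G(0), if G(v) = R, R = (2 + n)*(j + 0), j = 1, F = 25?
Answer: -306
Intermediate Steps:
n = -8 (n = (6 - 4)*(-4) = 2*(-4) = -8)
R = -6 (R = (2 - 8)*(1 + 0) = -6*1 = -6)
G(v) = -6
(F - 1*(-26))*G(0) = (25 - 1*(-26))*(-6) = (25 + 26)*(-6) = 51*(-6) = -306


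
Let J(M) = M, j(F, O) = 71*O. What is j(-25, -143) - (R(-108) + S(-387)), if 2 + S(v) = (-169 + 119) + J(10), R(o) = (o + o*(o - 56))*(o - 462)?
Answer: 10024169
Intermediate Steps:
R(o) = (-462 + o)*(o + o*(-56 + o)) (R(o) = (o + o*(-56 + o))*(-462 + o) = (-462 + o)*(o + o*(-56 + o)))
S(v) = -42 (S(v) = -2 + ((-169 + 119) + 10) = -2 + (-50 + 10) = -2 - 40 = -42)
j(-25, -143) - (R(-108) + S(-387)) = 71*(-143) - (-108*(25410 + (-108)² - 517*(-108)) - 42) = -10153 - (-108*(25410 + 11664 + 55836) - 42) = -10153 - (-108*92910 - 42) = -10153 - (-10034280 - 42) = -10153 - 1*(-10034322) = -10153 + 10034322 = 10024169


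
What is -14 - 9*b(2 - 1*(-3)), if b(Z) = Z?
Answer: -59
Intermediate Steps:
-14 - 9*b(2 - 1*(-3)) = -14 - 9*(2 - 1*(-3)) = -14 - 9*(2 + 3) = -14 - 9*5 = -14 - 45 = -59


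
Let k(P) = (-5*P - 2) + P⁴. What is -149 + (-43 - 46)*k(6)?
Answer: -112645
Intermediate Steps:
k(P) = -2 + P⁴ - 5*P (k(P) = (-2 - 5*P) + P⁴ = -2 + P⁴ - 5*P)
-149 + (-43 - 46)*k(6) = -149 + (-43 - 46)*(-2 + 6⁴ - 5*6) = -149 - 89*(-2 + 1296 - 30) = -149 - 89*1264 = -149 - 112496 = -112645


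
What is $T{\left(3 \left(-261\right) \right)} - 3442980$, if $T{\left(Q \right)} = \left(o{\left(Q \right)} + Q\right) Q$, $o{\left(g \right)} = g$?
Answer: $-2216802$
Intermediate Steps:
$T{\left(Q \right)} = 2 Q^{2}$ ($T{\left(Q \right)} = \left(Q + Q\right) Q = 2 Q Q = 2 Q^{2}$)
$T{\left(3 \left(-261\right) \right)} - 3442980 = 2 \left(3 \left(-261\right)\right)^{2} - 3442980 = 2 \left(-783\right)^{2} - 3442980 = 2 \cdot 613089 - 3442980 = 1226178 - 3442980 = -2216802$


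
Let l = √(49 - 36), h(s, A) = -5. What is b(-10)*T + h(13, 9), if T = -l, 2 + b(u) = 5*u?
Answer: -5 + 52*√13 ≈ 182.49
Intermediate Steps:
b(u) = -2 + 5*u
l = √13 ≈ 3.6056
T = -√13 ≈ -3.6056
b(-10)*T + h(13, 9) = (-2 + 5*(-10))*(-√13) - 5 = (-2 - 50)*(-√13) - 5 = -(-52)*√13 - 5 = 52*√13 - 5 = -5 + 52*√13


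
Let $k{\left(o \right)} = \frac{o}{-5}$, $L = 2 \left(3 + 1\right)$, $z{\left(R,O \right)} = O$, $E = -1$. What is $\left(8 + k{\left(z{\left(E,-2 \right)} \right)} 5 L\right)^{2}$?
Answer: $576$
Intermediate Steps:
$L = 8$ ($L = 2 \cdot 4 = 8$)
$k{\left(o \right)} = - \frac{o}{5}$ ($k{\left(o \right)} = o \left(- \frac{1}{5}\right) = - \frac{o}{5}$)
$\left(8 + k{\left(z{\left(E,-2 \right)} \right)} 5 L\right)^{2} = \left(8 + \left(- \frac{1}{5}\right) \left(-2\right) 5 \cdot 8\right)^{2} = \left(8 + \frac{2}{5} \cdot 5 \cdot 8\right)^{2} = \left(8 + 2 \cdot 8\right)^{2} = \left(8 + 16\right)^{2} = 24^{2} = 576$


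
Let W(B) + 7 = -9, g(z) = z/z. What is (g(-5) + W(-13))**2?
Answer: 225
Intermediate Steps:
g(z) = 1
W(B) = -16 (W(B) = -7 - 9 = -16)
(g(-5) + W(-13))**2 = (1 - 16)**2 = (-15)**2 = 225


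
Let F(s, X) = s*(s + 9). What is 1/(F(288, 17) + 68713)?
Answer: 1/154249 ≈ 6.4830e-6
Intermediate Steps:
F(s, X) = s*(9 + s)
1/(F(288, 17) + 68713) = 1/(288*(9 + 288) + 68713) = 1/(288*297 + 68713) = 1/(85536 + 68713) = 1/154249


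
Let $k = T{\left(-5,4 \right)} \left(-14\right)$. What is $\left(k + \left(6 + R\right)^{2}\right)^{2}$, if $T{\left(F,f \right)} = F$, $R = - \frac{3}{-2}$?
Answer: $\frac{255025}{16} \approx 15939.0$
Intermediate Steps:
$R = \frac{3}{2}$ ($R = \left(-3\right) \left(- \frac{1}{2}\right) = \frac{3}{2} \approx 1.5$)
$k = 70$ ($k = \left(-5\right) \left(-14\right) = 70$)
$\left(k + \left(6 + R\right)^{2}\right)^{2} = \left(70 + \left(6 + \frac{3}{2}\right)^{2}\right)^{2} = \left(70 + \left(\frac{15}{2}\right)^{2}\right)^{2} = \left(70 + \frac{225}{4}\right)^{2} = \left(\frac{505}{4}\right)^{2} = \frac{255025}{16}$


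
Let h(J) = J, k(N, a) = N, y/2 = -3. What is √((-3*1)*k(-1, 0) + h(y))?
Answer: I*√3 ≈ 1.732*I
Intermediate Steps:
y = -6 (y = 2*(-3) = -6)
√((-3*1)*k(-1, 0) + h(y)) = √(-3*1*(-1) - 6) = √(-3*(-1) - 6) = √(3 - 6) = √(-3) = I*√3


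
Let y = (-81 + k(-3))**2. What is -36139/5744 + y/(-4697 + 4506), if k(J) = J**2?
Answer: -36679445/1097104 ≈ -33.433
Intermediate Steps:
y = 5184 (y = (-81 + (-3)**2)**2 = (-81 + 9)**2 = (-72)**2 = 5184)
-36139/5744 + y/(-4697 + 4506) = -36139/5744 + 5184/(-4697 + 4506) = -36139*1/5744 + 5184/(-191) = -36139/5744 + 5184*(-1/191) = -36139/5744 - 5184/191 = -36679445/1097104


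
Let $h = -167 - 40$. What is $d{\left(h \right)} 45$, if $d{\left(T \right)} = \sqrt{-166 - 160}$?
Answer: $45 i \sqrt{326} \approx 812.5 i$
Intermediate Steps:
$h = -207$
$d{\left(T \right)} = i \sqrt{326}$ ($d{\left(T \right)} = \sqrt{-326} = i \sqrt{326}$)
$d{\left(h \right)} 45 = i \sqrt{326} \cdot 45 = 45 i \sqrt{326}$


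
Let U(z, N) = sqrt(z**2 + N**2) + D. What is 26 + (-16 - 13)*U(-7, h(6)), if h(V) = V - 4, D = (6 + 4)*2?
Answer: -554 - 29*sqrt(53) ≈ -765.12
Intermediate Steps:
D = 20 (D = 10*2 = 20)
h(V) = -4 + V
U(z, N) = 20 + sqrt(N**2 + z**2) (U(z, N) = sqrt(z**2 + N**2) + 20 = sqrt(N**2 + z**2) + 20 = 20 + sqrt(N**2 + z**2))
26 + (-16 - 13)*U(-7, h(6)) = 26 + (-16 - 13)*(20 + sqrt((-4 + 6)**2 + (-7)**2)) = 26 - 29*(20 + sqrt(2**2 + 49)) = 26 - 29*(20 + sqrt(4 + 49)) = 26 - 29*(20 + sqrt(53)) = 26 + (-580 - 29*sqrt(53)) = -554 - 29*sqrt(53)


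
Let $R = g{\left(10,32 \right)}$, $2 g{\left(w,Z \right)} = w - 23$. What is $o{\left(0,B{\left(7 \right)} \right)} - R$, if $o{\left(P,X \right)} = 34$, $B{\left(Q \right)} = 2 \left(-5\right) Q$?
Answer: $\frac{81}{2} \approx 40.5$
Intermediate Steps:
$g{\left(w,Z \right)} = - \frac{23}{2} + \frac{w}{2}$ ($g{\left(w,Z \right)} = \frac{w - 23}{2} = \frac{-23 + w}{2} = - \frac{23}{2} + \frac{w}{2}$)
$R = - \frac{13}{2}$ ($R = - \frac{23}{2} + \frac{1}{2} \cdot 10 = - \frac{23}{2} + 5 = - \frac{13}{2} \approx -6.5$)
$B{\left(Q \right)} = - 10 Q$
$o{\left(0,B{\left(7 \right)} \right)} - R = 34 - - \frac{13}{2} = 34 + \frac{13}{2} = \frac{81}{2}$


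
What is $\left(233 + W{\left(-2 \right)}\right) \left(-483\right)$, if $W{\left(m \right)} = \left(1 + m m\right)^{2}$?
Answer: $-124614$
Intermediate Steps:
$W{\left(m \right)} = \left(1 + m^{2}\right)^{2}$
$\left(233 + W{\left(-2 \right)}\right) \left(-483\right) = \left(233 + \left(1 + \left(-2\right)^{2}\right)^{2}\right) \left(-483\right) = \left(233 + \left(1 + 4\right)^{2}\right) \left(-483\right) = \left(233 + 5^{2}\right) \left(-483\right) = \left(233 + 25\right) \left(-483\right) = 258 \left(-483\right) = -124614$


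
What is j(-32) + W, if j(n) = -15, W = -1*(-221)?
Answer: 206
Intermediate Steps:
W = 221
j(-32) + W = -15 + 221 = 206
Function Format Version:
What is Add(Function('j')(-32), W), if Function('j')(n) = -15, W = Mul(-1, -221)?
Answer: 206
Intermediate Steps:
W = 221
Add(Function('j')(-32), W) = Add(-15, 221) = 206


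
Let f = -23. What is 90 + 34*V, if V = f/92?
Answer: 163/2 ≈ 81.500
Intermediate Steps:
V = -¼ (V = -23/92 = -23*1/92 = -¼ ≈ -0.25000)
90 + 34*V = 90 + 34*(-¼) = 90 - 17/2 = 163/2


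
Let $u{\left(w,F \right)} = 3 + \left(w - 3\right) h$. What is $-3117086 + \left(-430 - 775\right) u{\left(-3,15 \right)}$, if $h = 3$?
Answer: $-3099011$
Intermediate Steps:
$u{\left(w,F \right)} = -6 + 3 w$ ($u{\left(w,F \right)} = 3 + \left(w - 3\right) 3 = 3 + \left(-3 + w\right) 3 = 3 + \left(-9 + 3 w\right) = -6 + 3 w$)
$-3117086 + \left(-430 - 775\right) u{\left(-3,15 \right)} = -3117086 + \left(-430 - 775\right) \left(-6 + 3 \left(-3\right)\right) = -3117086 - 1205 \left(-6 - 9\right) = -3117086 - -18075 = -3117086 + 18075 = -3099011$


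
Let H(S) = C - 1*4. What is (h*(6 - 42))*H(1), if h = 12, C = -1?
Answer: 2160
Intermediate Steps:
H(S) = -5 (H(S) = -1 - 1*4 = -1 - 4 = -5)
(h*(6 - 42))*H(1) = (12*(6 - 42))*(-5) = (12*(-36))*(-5) = -432*(-5) = 2160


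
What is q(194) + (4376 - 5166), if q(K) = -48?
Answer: -838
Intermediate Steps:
q(194) + (4376 - 5166) = -48 + (4376 - 5166) = -48 - 790 = -838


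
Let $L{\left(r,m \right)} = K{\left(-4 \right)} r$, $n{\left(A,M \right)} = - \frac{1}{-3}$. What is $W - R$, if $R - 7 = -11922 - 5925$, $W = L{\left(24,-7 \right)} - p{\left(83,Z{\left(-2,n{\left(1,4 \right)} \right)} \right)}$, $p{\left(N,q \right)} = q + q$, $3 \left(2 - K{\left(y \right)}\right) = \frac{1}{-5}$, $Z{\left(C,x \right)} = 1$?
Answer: $\frac{89438}{5} \approx 17888.0$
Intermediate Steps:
$n{\left(A,M \right)} = \frac{1}{3}$ ($n{\left(A,M \right)} = \left(-1\right) \left(- \frac{1}{3}\right) = \frac{1}{3}$)
$K{\left(y \right)} = \frac{31}{15}$ ($K{\left(y \right)} = 2 - \frac{1}{3 \left(-5\right)} = 2 - - \frac{1}{15} = 2 + \frac{1}{15} = \frac{31}{15}$)
$L{\left(r,m \right)} = \frac{31 r}{15}$
$p{\left(N,q \right)} = 2 q$
$W = \frac{238}{5}$ ($W = \frac{31}{15} \cdot 24 - 2 \cdot 1 = \frac{248}{5} - 2 = \frac{238}{5} \approx 47.6$)
$R = -17840$ ($R = 7 - 17847 = -17840$)
$W - R = \frac{238}{5} - -17840 = \frac{238}{5} + 17840 = \frac{89438}{5}$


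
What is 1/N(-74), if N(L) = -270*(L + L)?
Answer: 1/39960 ≈ 2.5025e-5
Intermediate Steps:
N(L) = -540*L
1/N(-74) = 1/(-540*(-74)) = 1/39960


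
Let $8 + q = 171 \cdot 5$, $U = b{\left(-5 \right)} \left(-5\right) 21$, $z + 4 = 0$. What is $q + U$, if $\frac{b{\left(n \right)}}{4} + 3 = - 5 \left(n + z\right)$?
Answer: $-16793$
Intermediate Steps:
$z = -4$ ($z = -4 + 0 = -4$)
$b{\left(n \right)} = 68 - 20 n$ ($b{\left(n \right)} = -12 + 4 \left(- 5 \left(n - 4\right)\right) = -12 + 4 \left(- 5 \left(-4 + n\right)\right) = -12 + 4 \left(20 - 5 n\right) = -12 - \left(-80 + 20 n\right) = 68 - 20 n$)
$U = -17640$ ($U = \left(68 - -100\right) \left(-5\right) 21 = \left(68 + 100\right) \left(-5\right) 21 = 168 \left(-5\right) 21 = \left(-840\right) 21 = -17640$)
$q = 847$ ($q = -8 + 171 \cdot 5 = -8 + 855 = 847$)
$q + U = 847 - 17640 = -16793$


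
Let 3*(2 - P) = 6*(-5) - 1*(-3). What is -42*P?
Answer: -462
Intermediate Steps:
P = 11 (P = 2 - (6*(-5) - 1*(-3))/3 = 2 - (-30 + 3)/3 = 2 - ⅓*(-27) = 2 + 9 = 11)
-42*P = -42*11 = -462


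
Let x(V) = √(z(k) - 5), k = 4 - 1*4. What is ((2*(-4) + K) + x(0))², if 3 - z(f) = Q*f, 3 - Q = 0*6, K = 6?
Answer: (2 - I*√2)² ≈ 2.0 - 5.6569*I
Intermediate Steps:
k = 0 (k = 4 - 4 = 0)
Q = 3 (Q = 3 - 0*6 = 3 - 1*0 = 3 + 0 = 3)
z(f) = 3 - 3*f
x(V) = I*√2 (x(V) = √((3 - 3*0) - 5) = √((3 + 0) - 5) = √(3 - 5) = √(-2) = I*√2)
((2*(-4) + K) + x(0))² = ((2*(-4) + 6) + I*√2)² = ((-8 + 6) + I*√2)² = (-2 + I*√2)²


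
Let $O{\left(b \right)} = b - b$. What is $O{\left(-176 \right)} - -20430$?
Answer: $20430$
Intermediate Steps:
$O{\left(b \right)} = 0$
$O{\left(-176 \right)} - -20430 = 0 - -20430 = 0 + 20430 = 20430$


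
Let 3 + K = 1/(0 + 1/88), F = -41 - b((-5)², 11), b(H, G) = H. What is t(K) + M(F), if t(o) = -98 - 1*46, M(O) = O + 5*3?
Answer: -195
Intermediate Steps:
F = -66 (F = -41 - 1*(-5)² = -41 - 1*25 = -41 - 25 = -66)
K = 85 (K = -3 + 1/(0 + 1/88) = -3 + 1/(1/88) = -3 + 88 = 85)
M(O) = 15 + O (M(O) = O + 15 = 15 + O)
t(o) = -144 (t(o) = -98 - 46 = -144)
t(K) + M(F) = -144 + (15 - 66) = -144 - 51 = -195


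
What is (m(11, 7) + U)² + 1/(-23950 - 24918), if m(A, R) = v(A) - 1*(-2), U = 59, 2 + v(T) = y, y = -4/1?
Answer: 147825699/48868 ≈ 3025.0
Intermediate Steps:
y = -4 (y = -4*1 = -4)
v(T) = -6 (v(T) = -2 - 4 = -6)
m(A, R) = -4 (m(A, R) = -6 - 1*(-2) = -6 + 2 = -4)
(m(11, 7) + U)² + 1/(-23950 - 24918) = (-4 + 59)² + 1/(-23950 - 24918) = 55² + 1/(-48868) = 3025 - 1/48868 = 147825699/48868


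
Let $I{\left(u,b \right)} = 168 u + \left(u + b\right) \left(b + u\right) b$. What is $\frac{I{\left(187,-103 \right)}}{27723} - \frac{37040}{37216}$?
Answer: $- \frac{560522499}{21494566} \approx -26.077$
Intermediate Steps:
$I{\left(u,b \right)} = 168 u + b \left(b + u\right)^{2}$ ($I{\left(u,b \right)} = 168 u + \left(b + u\right) \left(b + u\right) b = 168 u + \left(b + u\right)^{2} b = 168 u + b \left(b + u\right)^{2}$)
$\frac{I{\left(187,-103 \right)}}{27723} - \frac{37040}{37216} = \frac{168 \cdot 187 - 103 \left(-103 + 187\right)^{2}}{27723} - \frac{37040}{37216} = \left(31416 - 103 \cdot 84^{2}\right) \frac{1}{27723} - \frac{2315}{2326} = \left(31416 - 726768\right) \frac{1}{27723} - \frac{2315}{2326} = \left(-695352\right) \frac{1}{27723} - \frac{2315}{2326} = - \frac{231784}{9241} - \frac{2315}{2326} = - \frac{560522499}{21494566}$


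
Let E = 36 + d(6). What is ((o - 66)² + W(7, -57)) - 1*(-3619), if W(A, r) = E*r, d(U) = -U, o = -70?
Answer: 20405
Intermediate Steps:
E = 30 (E = 36 - 1*6 = 36 - 6 = 30)
W(A, r) = 30*r
((o - 66)² + W(7, -57)) - 1*(-3619) = ((-70 - 66)² + 30*(-57)) - 1*(-3619) = ((-136)² - 1710) + 3619 = (18496 - 1710) + 3619 = 16786 + 3619 = 20405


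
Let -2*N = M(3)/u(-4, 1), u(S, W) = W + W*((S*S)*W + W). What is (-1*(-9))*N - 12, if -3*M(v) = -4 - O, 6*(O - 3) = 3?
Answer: -101/8 ≈ -12.625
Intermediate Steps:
O = 7/2 (O = 3 + (⅙)*3 = 3 + ½ = 7/2 ≈ 3.5000)
M(v) = 5/2 (M(v) = -(-4 - 1*7/2)/3 = -(-4 - 7/2)/3 = -⅓*(-15/2) = 5/2)
u(S, W) = W + W*(W + W*S²) (u(S, W) = W + W*(S²*W + W) = W + W*(W*S² + W) = W + W*(W + W*S²))
N = -5/72 (N = -5/(4*(1*(1 + 1 + 1*(-4)²))) = -5/(4*(1*(1 + 1 + 1*16))) = -5/(4*(1*(1 + 1 + 16))) = -5/(4*(1*18)) = -5/(4*18) = -½*5/36 = -5/72 ≈ -0.069444)
(-1*(-9))*N - 12 = -1*(-9)*(-5/72) - 12 = 9*(-5/72) - 12 = -5/8 - 12 = -101/8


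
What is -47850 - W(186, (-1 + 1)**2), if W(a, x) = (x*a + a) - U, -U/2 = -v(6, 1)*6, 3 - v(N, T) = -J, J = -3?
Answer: -48036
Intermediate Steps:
v(N, T) = 0 (v(N, T) = 3 - (-1)*(-3) = 3 - 1*3 = 3 - 3 = 0)
U = 0 (U = -2*(-1*0)*6 = -0*6 = -2*0 = 0)
W(a, x) = a + a*x (W(a, x) = (x*a + a) - 1*0 = (a*x + a) + 0 = (a + a*x) + 0 = a + a*x)
-47850 - W(186, (-1 + 1)**2) = -47850 - 186*(1 + (-1 + 1)**2) = -47850 - 186*(1 + 0**2) = -47850 - 186*(1 + 0) = -47850 - 186 = -48036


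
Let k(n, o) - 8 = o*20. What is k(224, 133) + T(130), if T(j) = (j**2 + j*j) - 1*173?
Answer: 36295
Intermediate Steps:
k(n, o) = 8 + 20*o (k(n, o) = 8 + o*20 = 8 + 20*o)
T(j) = -173 + 2*j**2 (T(j) = (j**2 + j**2) - 173 = 2*j**2 - 173 = -173 + 2*j**2)
k(224, 133) + T(130) = (8 + 20*133) + (-173 + 2*130**2) = (8 + 2660) + (-173 + 2*16900) = 2668 + (-173 + 33800) = 2668 + 33627 = 36295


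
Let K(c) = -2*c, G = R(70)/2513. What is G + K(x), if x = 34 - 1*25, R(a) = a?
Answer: -6452/359 ≈ -17.972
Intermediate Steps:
G = 10/359 (G = 70/2513 = 70*(1/2513) = 10/359 ≈ 0.027855)
x = 9 (x = 34 - 25 = 9)
G + K(x) = 10/359 - 2*9 = 10/359 - 18 = -6452/359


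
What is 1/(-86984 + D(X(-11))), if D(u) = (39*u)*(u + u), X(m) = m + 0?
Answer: -1/77546 ≈ -1.2896e-5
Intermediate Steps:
X(m) = m
D(u) = 78*u² (D(u) = (39*u)*(2*u) = 78*u²)
1/(-86984 + D(X(-11))) = 1/(-86984 + 78*(-11)²) = 1/(-86984 + 78*121) = 1/(-86984 + 9438) = 1/(-77546) = -1/77546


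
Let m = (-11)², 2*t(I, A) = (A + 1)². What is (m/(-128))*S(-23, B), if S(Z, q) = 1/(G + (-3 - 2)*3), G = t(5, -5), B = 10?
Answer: 121/896 ≈ 0.13504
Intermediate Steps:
t(I, A) = (1 + A)²/2 (t(I, A) = (A + 1)²/2 = (1 + A)²/2)
G = 8 (G = (1 - 5)²/2 = (½)*(-4)² = (½)*16 = 8)
S(Z, q) = -⅐ (S(Z, q) = 1/(8 + (-3 - 2)*3) = 1/(8 - 5*3) = 1/(8 - 15) = 1/(-7) = -⅐)
m = 121
(m/(-128))*S(-23, B) = (121/(-128))*(-⅐) = (121*(-1/128))*(-⅐) = -121/128*(-⅐) = 121/896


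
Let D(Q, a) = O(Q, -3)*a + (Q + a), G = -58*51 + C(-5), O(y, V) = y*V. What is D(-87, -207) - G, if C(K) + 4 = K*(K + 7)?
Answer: -51349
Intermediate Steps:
O(y, V) = V*y
C(K) = -4 + K*(7 + K) (C(K) = -4 + K*(K + 7) = -4 + K*(7 + K))
G = -2972 (G = -58*51 + (-4 + (-5)**2 + 7*(-5)) = -2958 + (-4 + 25 - 35) = -2958 - 14 = -2972)
D(Q, a) = Q + a - 3*Q*a (D(Q, a) = (-3*Q)*a + (Q + a) = -3*Q*a + (Q + a) = Q + a - 3*Q*a)
D(-87, -207) - G = (-87 - 207 - 3*(-87)*(-207)) - 1*(-2972) = (-87 - 207 - 54027) + 2972 = -54321 + 2972 = -51349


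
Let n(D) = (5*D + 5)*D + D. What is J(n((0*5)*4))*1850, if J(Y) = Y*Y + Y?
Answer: 0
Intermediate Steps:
n(D) = D + D*(5 + 5*D) (n(D) = (5 + 5*D)*D + D = D*(5 + 5*D) + D = D + D*(5 + 5*D))
J(Y) = Y + Y² (J(Y) = Y² + Y = Y + Y²)
J(n((0*5)*4))*1850 = ((((0*5)*4)*(6 + 5*((0*5)*4)))*(1 + ((0*5)*4)*(6 + 5*((0*5)*4))))*1850 = (((0*4)*(6 + 5*(0*4)))*(1 + (0*4)*(6 + 5*(0*4))))*1850 = ((0*(6 + 5*0))*(1 + 0*(6 + 5*0)))*1850 = ((0*(6 + 0))*(1 + 0*(6 + 0)))*1850 = ((0*6)*(1 + 0*6))*1850 = (0*(1 + 0))*1850 = (0*1)*1850 = 0*1850 = 0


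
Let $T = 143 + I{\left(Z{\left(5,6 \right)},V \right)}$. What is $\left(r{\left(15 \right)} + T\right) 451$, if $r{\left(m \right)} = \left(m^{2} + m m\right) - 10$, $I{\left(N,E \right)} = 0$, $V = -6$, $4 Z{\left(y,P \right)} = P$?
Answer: $262933$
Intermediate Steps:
$Z{\left(y,P \right)} = \frac{P}{4}$
$r{\left(m \right)} = -10 + 2 m^{2}$ ($r{\left(m \right)} = \left(m^{2} + m^{2}\right) - 10 = 2 m^{2} - 10 = -10 + 2 m^{2}$)
$T = 143$ ($T = 143 + 0 = 143$)
$\left(r{\left(15 \right)} + T\right) 451 = \left(\left(-10 + 2 \cdot 15^{2}\right) + 143\right) 451 = \left(\left(-10 + 2 \cdot 225\right) + 143\right) 451 = \left(\left(-10 + 450\right) + 143\right) 451 = \left(440 + 143\right) 451 = 583 \cdot 451 = 262933$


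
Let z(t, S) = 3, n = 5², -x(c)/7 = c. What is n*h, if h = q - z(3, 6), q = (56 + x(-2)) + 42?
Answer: 2725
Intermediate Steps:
x(c) = -7*c
n = 25
q = 112 (q = (56 - 7*(-2)) + 42 = (56 + 14) + 42 = 70 + 42 = 112)
h = 109 (h = 112 - 1*3 = 112 - 3 = 109)
n*h = 25*109 = 2725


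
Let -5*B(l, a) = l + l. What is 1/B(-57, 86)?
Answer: 5/114 ≈ 0.043860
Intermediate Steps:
B(l, a) = -2*l/5 (B(l, a) = -(l + l)/5 = -2*l/5)
1/B(-57, 86) = 1/(-2/5*(-57)) = 1/(114/5) = 5/114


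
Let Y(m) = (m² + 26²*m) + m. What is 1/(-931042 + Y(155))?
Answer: -1/802082 ≈ -1.2468e-6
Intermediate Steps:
Y(m) = m² + 677*m (Y(m) = (m² + 676*m) + m = m² + 677*m)
1/(-931042 + Y(155)) = 1/(-931042 + 155*(677 + 155)) = 1/(-931042 + 155*832) = 1/(-931042 + 128960) = 1/(-802082) = -1/802082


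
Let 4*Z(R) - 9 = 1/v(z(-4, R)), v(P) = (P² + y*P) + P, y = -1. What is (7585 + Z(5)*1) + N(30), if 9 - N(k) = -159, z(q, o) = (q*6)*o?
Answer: 446702401/57600 ≈ 7755.3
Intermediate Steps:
z(q, o) = 6*o*q (z(q, o) = (6*q)*o = 6*o*q)
v(P) = P² (v(P) = (P² - P) + P = P²)
Z(R) = 9/4 + 1/(2304*R²) (Z(R) = 9/4 + 1/(4*((6*R*(-4))²)) = 9/4 + 1/(4*((-24*R)²)) = 9/4 + 1/(4*((576*R²))) = 9/4 + (1/(576*R²))/4 = 9/4 + 1/(2304*R²))
N(k) = 168 (N(k) = 9 - 1*(-159) = 9 + 159 = 168)
(7585 + Z(5)*1) + N(30) = (7585 + (9/4 + (1/2304)/5²)*1) + 168 = (7585 + (9/4 + (1/2304)*(1/25))*1) + 168 = (7585 + (9/4 + 1/57600)*1) + 168 = (7585 + (129601/57600)*1) + 168 = (7585 + 129601/57600) + 168 = 437025601/57600 + 168 = 446702401/57600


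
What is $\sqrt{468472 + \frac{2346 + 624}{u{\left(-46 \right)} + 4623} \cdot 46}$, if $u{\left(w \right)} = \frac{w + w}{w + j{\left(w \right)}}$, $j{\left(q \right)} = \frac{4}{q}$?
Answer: $\frac{\sqrt{83147631174898}}{13322} \approx 684.47$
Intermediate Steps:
$u{\left(w \right)} = \frac{2 w}{w + \frac{4}{w}}$ ($u{\left(w \right)} = \frac{w + w}{w + \frac{4}{w}} = \frac{2 w}{w + \frac{4}{w}}$)
$\sqrt{468472 + \frac{2346 + 624}{u{\left(-46 \right)} + 4623} \cdot 46} = \sqrt{468472 + \frac{2346 + 624}{\frac{2 \left(-46\right)^{2}}{4 + \left(-46\right)^{2}} + 4623} \cdot 46} = \sqrt{468472 + \frac{2970}{2 \cdot 2116 \frac{1}{4 + 2116} + 4623} \cdot 46} = \sqrt{468472 + \frac{2970}{2 \cdot 2116 \cdot \frac{1}{2120} + 4623} \cdot 46} = \sqrt{468472 + \frac{2970}{\frac{529}{265} + 4623} \cdot 46} = \sqrt{468472 + \frac{2970}{\frac{1225624}{265}} \cdot 46} = \sqrt{468472 + 2970 \cdot \frac{265}{1225624} \cdot 46} = \sqrt{468472 + \frac{393525}{612812} \cdot 46} = \sqrt{468472 + \frac{393525}{13322}} = \sqrt{\frac{6241377509}{13322}} = \frac{\sqrt{83147631174898}}{13322}$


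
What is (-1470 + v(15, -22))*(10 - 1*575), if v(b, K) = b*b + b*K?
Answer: 889875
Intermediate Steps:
v(b, K) = b² + K*b
(-1470 + v(15, -22))*(10 - 1*575) = (-1470 + 15*(-22 + 15))*(10 - 1*575) = (-1470 + 15*(-7))*(10 - 575) = (-1470 - 105)*(-565) = -1575*(-565) = 889875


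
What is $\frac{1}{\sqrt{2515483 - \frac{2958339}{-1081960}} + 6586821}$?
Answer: $\frac{7126676849160}{46942142008605975341} - \frac{2 \sqrt{736180446078189310}}{46942142008605975341} \approx 1.5178 \cdot 10^{-7}$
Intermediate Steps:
$\frac{1}{\sqrt{2515483 - \frac{2958339}{-1081960}} + 6586821} = \frac{1}{\sqrt{2515483 - - \frac{2958339}{1081960}} + 6586821} = \frac{1}{\sqrt{2515483 + \frac{2958339}{1081960}} + 6586821} = \frac{1}{\sqrt{\frac{2721654945019}{1081960}} + 6586821} = \frac{1}{\frac{\sqrt{736180446078189310}}{540980} + 6586821} = \frac{1}{6586821 + \frac{\sqrt{736180446078189310}}{540980}}$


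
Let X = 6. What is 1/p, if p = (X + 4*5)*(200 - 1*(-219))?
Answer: 1/10894 ≈ 9.1794e-5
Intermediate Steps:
p = 10894 (p = (6 + 4*5)*(200 - 1*(-219)) = (6 + 20)*(200 + 219) = 26*419 = 10894)
1/p = 1/10894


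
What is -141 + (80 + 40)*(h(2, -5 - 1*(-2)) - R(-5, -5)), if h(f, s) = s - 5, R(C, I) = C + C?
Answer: 99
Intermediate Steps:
R(C, I) = 2*C
h(f, s) = -5 + s
-141 + (80 + 40)*(h(2, -5 - 1*(-2)) - R(-5, -5)) = -141 + (80 + 40)*((-5 + (-5 - 1*(-2))) - 2*(-5)) = -141 + 120*((-5 + (-5 + 2)) - 1*(-10)) = -141 + 120*((-5 - 3) + 10) = -141 + 120*(-8 + 10) = -141 + 120*2 = -141 + 240 = 99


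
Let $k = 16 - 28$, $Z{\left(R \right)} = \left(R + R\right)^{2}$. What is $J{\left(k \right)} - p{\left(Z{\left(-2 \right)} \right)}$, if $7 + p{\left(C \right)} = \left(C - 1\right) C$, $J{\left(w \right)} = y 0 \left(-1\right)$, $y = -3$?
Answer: $-233$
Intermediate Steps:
$Z{\left(R \right)} = 4 R^{2}$ ($Z{\left(R \right)} = \left(2 R\right)^{2} = 4 R^{2}$)
$k = -12$ ($k = 16 - 28 = -12$)
$J{\left(w \right)} = 0$ ($J{\left(w \right)} = \left(-3\right) 0 \left(-1\right) = 0 \left(-1\right) = 0$)
$p{\left(C \right)} = -7 + C \left(-1 + C\right)$ ($p{\left(C \right)} = -7 + \left(C - 1\right) C = -7 + \left(-1 + C\right) C = -7 + C \left(-1 + C\right)$)
$J{\left(k \right)} - p{\left(Z{\left(-2 \right)} \right)} = 0 - \left(-7 + \left(4 \left(-2\right)^{2}\right)^{2} - 4 \left(-2\right)^{2}\right) = 0 - \left(-7 + \left(4 \cdot 4\right)^{2} - 4 \cdot 4\right) = 0 - \left(-7 + 16^{2} - 16\right) = 0 - \left(-7 + 256 - 16\right) = 0 - 233 = -233$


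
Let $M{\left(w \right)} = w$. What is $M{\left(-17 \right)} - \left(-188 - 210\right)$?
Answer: $381$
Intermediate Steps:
$M{\left(-17 \right)} - \left(-188 - 210\right) = -17 - \left(-188 - 210\right) = -17 - -398 = -17 + 398 = 381$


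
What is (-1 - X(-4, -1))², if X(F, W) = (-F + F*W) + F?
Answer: 25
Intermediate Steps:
X(F, W) = F*W
(-1 - X(-4, -1))² = (-1 - (-4)*(-1))² = (-1 - 1*4)² = (-1 - 4)² = (-5)² = 25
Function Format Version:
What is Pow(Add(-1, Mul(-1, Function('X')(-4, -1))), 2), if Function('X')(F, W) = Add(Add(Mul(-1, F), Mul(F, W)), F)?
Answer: 25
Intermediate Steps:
Function('X')(F, W) = Mul(F, W)
Pow(Add(-1, Mul(-1, Function('X')(-4, -1))), 2) = Pow(Add(-1, Mul(-1, Mul(-4, -1))), 2) = Pow(Add(-1, Mul(-1, 4)), 2) = Pow(Add(-1, -4), 2) = Pow(-5, 2) = 25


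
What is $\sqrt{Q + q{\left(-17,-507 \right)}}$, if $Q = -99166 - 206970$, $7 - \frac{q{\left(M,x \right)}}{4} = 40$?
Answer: $2 i \sqrt{76567} \approx 553.42 i$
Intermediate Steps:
$q{\left(M,x \right)} = -132$ ($q{\left(M,x \right)} = 28 - 160 = -132$)
$Q = -306136$
$\sqrt{Q + q{\left(-17,-507 \right)}} = \sqrt{-306136 - 132} = \sqrt{-306268} = 2 i \sqrt{76567}$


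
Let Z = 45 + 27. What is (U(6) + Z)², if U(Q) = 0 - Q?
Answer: 4356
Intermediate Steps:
U(Q) = -Q
Z = 72
(U(6) + Z)² = (-1*6 + 72)² = (-6 + 72)² = 66² = 4356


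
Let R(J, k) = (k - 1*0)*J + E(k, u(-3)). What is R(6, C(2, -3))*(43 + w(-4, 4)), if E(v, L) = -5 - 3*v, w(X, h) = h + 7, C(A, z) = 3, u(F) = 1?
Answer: 216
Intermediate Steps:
w(X, h) = 7 + h
R(J, k) = -5 - 3*k + J*k (R(J, k) = (k - 1*0)*J + (-5 - 3*k) = (k + 0)*J + (-5 - 3*k) = k*J + (-5 - 3*k) = J*k + (-5 - 3*k) = -5 - 3*k + J*k)
R(6, C(2, -3))*(43 + w(-4, 4)) = (-5 - 3*3 + 6*3)*(43 + (7 + 4)) = (-5 - 9 + 18)*(43 + 11) = 4*54 = 216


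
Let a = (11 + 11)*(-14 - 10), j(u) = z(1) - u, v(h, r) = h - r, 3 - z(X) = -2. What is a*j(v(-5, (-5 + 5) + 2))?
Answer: -6336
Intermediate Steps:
z(X) = 5 (z(X) = 3 - 1*(-2) = 3 + 2 = 5)
j(u) = 5 - u
a = -528 (a = 22*(-24) = -528)
a*j(v(-5, (-5 + 5) + 2)) = -528*(5 - (-5 - ((-5 + 5) + 2))) = -528*(5 - (-5 - (0 + 2))) = -528*(5 - (-5 - 1*2)) = -528*(5 - (-5 - 2)) = -528*(5 - 1*(-7)) = -528*(5 + 7) = -528*12 = -6336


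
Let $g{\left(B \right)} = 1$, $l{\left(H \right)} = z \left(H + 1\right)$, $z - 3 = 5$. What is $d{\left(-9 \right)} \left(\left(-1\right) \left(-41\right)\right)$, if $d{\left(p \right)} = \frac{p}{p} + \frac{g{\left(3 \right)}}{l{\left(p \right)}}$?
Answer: $\frac{2583}{64} \approx 40.359$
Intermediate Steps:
$z = 8$ ($z = 3 + 5 = 8$)
$l{\left(H \right)} = 8 + 8 H$ ($l{\left(H \right)} = 8 \left(H + 1\right) = 8 \left(1 + H\right) = 8 + 8 H$)
$d{\left(p \right)} = 1 + \frac{1}{8 + 8 p}$ ($d{\left(p \right)} = \frac{p}{p} + 1 \frac{1}{8 + 8 p} = 1 + \frac{1}{8 + 8 p}$)
$d{\left(-9 \right)} \left(\left(-1\right) \left(-41\right)\right) = \frac{\frac{9}{8} - 9}{1 - 9} \left(\left(-1\right) \left(-41\right)\right) = \frac{1}{-8} \left(- \frac{63}{8}\right) 41 = \left(- \frac{1}{8}\right) \left(- \frac{63}{8}\right) 41 = \frac{63}{64} \cdot 41 = \frac{2583}{64}$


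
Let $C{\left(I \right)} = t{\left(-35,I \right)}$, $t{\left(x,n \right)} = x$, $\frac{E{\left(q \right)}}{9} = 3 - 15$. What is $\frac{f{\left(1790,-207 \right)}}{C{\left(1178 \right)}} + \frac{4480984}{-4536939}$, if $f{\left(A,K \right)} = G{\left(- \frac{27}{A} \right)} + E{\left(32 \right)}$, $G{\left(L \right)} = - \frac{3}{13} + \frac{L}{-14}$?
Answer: $\frac{108874721386591}{51731539559700} \approx 2.1046$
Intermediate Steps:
$E{\left(q \right)} = -108$ ($E{\left(q \right)} = 9 \left(3 - 15\right) = 9 \left(-12\right) = -108$)
$C{\left(I \right)} = -35$
$G{\left(L \right)} = - \frac{3}{13} - \frac{L}{14}$ ($G{\left(L \right)} = \left(-3\right) \frac{1}{13} + L \left(- \frac{1}{14}\right) = - \frac{3}{13} - \frac{L}{14}$)
$f{\left(A,K \right)} = - \frac{1407}{13} + \frac{27}{14 A}$ ($f{\left(A,K \right)} = \left(- \frac{3}{13} - \frac{\left(-27\right) \frac{1}{A}}{14}\right) - 108 = \left(- \frac{3}{13} + \frac{27}{14 A}\right) - 108 = - \frac{1407}{13} + \frac{27}{14 A}$)
$\frac{f{\left(1790,-207 \right)}}{C{\left(1178 \right)}} + \frac{4480984}{-4536939} = \frac{\frac{3}{182} \cdot \frac{1}{1790} \left(117 - 11753140\right)}{-35} + \frac{4480984}{-4536939} = \frac{3}{182} \cdot \frac{1}{1790} \left(117 - 11753140\right) \left(- \frac{1}{35}\right) + 4480984 \left(- \frac{1}{4536939}\right) = \frac{3}{182} \cdot \frac{1}{1790} \left(-11753023\right) \left(- \frac{1}{35}\right) - \frac{4480984}{4536939} = \left(- \frac{35259069}{325780}\right) \left(- \frac{1}{35}\right) - \frac{4480984}{4536939} = \frac{35259069}{11402300} - \frac{4480984}{4536939} = \frac{108874721386591}{51731539559700}$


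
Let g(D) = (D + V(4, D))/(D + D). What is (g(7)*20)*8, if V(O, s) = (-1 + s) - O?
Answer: 720/7 ≈ 102.86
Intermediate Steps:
V(O, s) = -1 + s - O
g(D) = (-5 + 2*D)/(2*D) (g(D) = (D + (-1 + D - 1*4))/(D + D) = (D + (-1 + D - 4))/((2*D)) = (D + (-5 + D))*(1/(2*D)) = (-5 + 2*D)*(1/(2*D)) = (-5 + 2*D)/(2*D))
(g(7)*20)*8 = (((-5/2 + 7)/7)*20)*8 = (((⅐)*(9/2))*20)*8 = ((9/14)*20)*8 = (90/7)*8 = 720/7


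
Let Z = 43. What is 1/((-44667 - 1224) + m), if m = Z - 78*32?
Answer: -1/48344 ≈ -2.0685e-5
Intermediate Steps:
m = -2453 (m = 43 - 78*32 = 43 - 2496 = -2453)
1/((-44667 - 1224) + m) = 1/((-44667 - 1224) - 2453) = 1/(-45891 - 2453) = 1/(-48344) = -1/48344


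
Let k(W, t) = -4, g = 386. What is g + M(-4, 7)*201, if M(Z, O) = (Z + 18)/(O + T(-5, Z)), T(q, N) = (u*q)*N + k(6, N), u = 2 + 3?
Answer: 42572/103 ≈ 413.32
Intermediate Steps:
u = 5
T(q, N) = -4 + 5*N*q (T(q, N) = (5*q)*N - 4 = 5*N*q - 4 = -4 + 5*N*q)
M(Z, O) = (18 + Z)/(-4 + O - 25*Z) (M(Z, O) = (Z + 18)/(O + (-4 + 5*Z*(-5))) = (18 + Z)/(O + (-4 - 25*Z)) = (18 + Z)/(-4 + O - 25*Z))
g + M(-4, 7)*201 = 386 + ((18 - 4)/(-4 + 7 - 25*(-4)))*201 = 386 + (14/(-4 + 7 + 100))*201 = 386 + (14/103)*201 = 386 + 2814/103 = 42572/103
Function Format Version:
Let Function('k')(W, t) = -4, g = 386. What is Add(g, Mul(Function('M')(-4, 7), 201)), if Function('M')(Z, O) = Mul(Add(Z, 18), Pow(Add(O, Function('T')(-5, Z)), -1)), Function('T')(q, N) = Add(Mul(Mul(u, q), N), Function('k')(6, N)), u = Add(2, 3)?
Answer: Rational(42572, 103) ≈ 413.32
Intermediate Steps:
u = 5
Function('T')(q, N) = Add(-4, Mul(5, N, q)) (Function('T')(q, N) = Add(Mul(Mul(5, q), N), -4) = Add(Mul(5, N, q), -4) = Add(-4, Mul(5, N, q)))
Function('M')(Z, O) = Mul(Pow(Add(-4, O, Mul(-25, Z)), -1), Add(18, Z)) (Function('M')(Z, O) = Mul(Add(Z, 18), Pow(Add(O, Add(-4, Mul(5, Z, -5))), -1)) = Mul(Add(18, Z), Pow(Add(O, Add(-4, Mul(-25, Z))), -1)) = Mul(Add(18, Z), Pow(Add(-4, O, Mul(-25, Z)), -1)) = Mul(Pow(Add(-4, O, Mul(-25, Z)), -1), Add(18, Z)))
Add(g, Mul(Function('M')(-4, 7), 201)) = Add(386, Mul(Mul(Pow(Add(-4, 7, Mul(-25, -4)), -1), Add(18, -4)), 201)) = Add(386, Mul(Mul(Pow(Add(-4, 7, 100), -1), 14), 201)) = Add(386, Mul(Mul(Pow(103, -1), 14), 201)) = Add(386, Mul(Mul(Rational(1, 103), 14), 201)) = Add(386, Mul(Rational(14, 103), 201)) = Add(386, Rational(2814, 103)) = Rational(42572, 103)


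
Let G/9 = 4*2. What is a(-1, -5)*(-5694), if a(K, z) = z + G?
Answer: -381498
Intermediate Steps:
G = 72 (G = 9*(4*2) = 9*8 = 72)
a(K, z) = 72 + z (a(K, z) = z + 72 = 72 + z)
a(-1, -5)*(-5694) = (72 - 5)*(-5694) = 67*(-5694) = -381498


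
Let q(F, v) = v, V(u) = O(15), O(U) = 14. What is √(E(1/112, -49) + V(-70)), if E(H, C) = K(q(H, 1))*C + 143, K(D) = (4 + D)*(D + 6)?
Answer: I*√1558 ≈ 39.471*I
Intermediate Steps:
V(u) = 14
K(D) = (4 + D)*(6 + D)
E(H, C) = 143 + 35*C (E(H, C) = (24 + 1² + 10*1)*C + 143 = (24 + 1 + 10)*C + 143 = 35*C + 143 = 143 + 35*C)
√(E(1/112, -49) + V(-70)) = √((143 + 35*(-49)) + 14) = √((143 - 1715) + 14) = √(-1572 + 14) = √(-1558) = I*√1558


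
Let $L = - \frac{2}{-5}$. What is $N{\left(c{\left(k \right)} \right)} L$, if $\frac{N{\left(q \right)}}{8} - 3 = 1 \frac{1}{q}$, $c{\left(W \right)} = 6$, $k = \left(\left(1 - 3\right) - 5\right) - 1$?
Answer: $\frac{152}{15} \approx 10.133$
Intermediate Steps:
$L = \frac{2}{5}$ ($L = \left(-2\right) \left(- \frac{1}{5}\right) = \frac{2}{5} \approx 0.4$)
$k = -8$ ($k = \left(-2 - 5\right) - 1 = -7 - 1 = -8$)
$N{\left(q \right)} = 24 + \frac{8}{q}$ ($N{\left(q \right)} = 24 + 8 \cdot 1 \frac{1}{q} = 24 + \frac{8}{q}$)
$N{\left(c{\left(k \right)} \right)} L = \left(24 + \frac{8}{6}\right) \frac{2}{5} = \left(24 + 8 \cdot \frac{1}{6}\right) \frac{2}{5} = \left(24 + \frac{4}{3}\right) \frac{2}{5} = \frac{76}{3} \cdot \frac{2}{5} = \frac{152}{15}$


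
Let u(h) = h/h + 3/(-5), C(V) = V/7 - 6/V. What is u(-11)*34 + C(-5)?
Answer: 493/35 ≈ 14.086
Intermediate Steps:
C(V) = -6/V + V/7 (C(V) = V*(1/7) - 6/V = V/7 - 6/V = -6/V + V/7)
u(h) = 2/5 (u(h) = 1 + 3*(-1/5) = 1 - 3/5 = 2/5)
u(-11)*34 + C(-5) = (2/5)*34 + (-6/(-5) + (1/7)*(-5)) = 68/5 + (-6*(-1/5) - 5/7) = 68/5 + (6/5 - 5/7) = 68/5 + 17/35 = 493/35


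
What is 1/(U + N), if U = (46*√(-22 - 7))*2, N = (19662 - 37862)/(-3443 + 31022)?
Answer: -62742225/23336808681362 - 17493828543*I*√29/46673617362724 ≈ -2.6886e-6 - 0.0020184*I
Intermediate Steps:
N = -18200/27579 ≈ -0.65992
U = 92*I*√29 (U = (46*√(-29))*2 = (46*(I*√29))*2 = (46*I*√29)*2 = 92*I*√29 ≈ 495.44*I)
1/(U + N) = 1/(92*I*√29 - 18200/27579) = 1/(-18200/27579 + 92*I*√29)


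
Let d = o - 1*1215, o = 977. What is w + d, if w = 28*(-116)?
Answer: -3486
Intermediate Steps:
w = -3248
d = -238 (d = 977 - 1*1215 = 977 - 1215 = -238)
w + d = -3248 - 238 = -3486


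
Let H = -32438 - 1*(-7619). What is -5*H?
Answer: 124095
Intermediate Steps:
H = -24819 (H = -32438 + 7619 = -24819)
-5*H = -5*(-24819) = 124095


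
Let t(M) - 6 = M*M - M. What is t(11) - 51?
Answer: 65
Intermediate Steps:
t(M) = 6 + M**2 - M (t(M) = 6 + (M*M - M) = 6 + (M**2 - M) = 6 + M**2 - M)
t(11) - 51 = (6 + 11**2 - 1*11) - 51 = (6 + 121 - 11) - 51 = 116 - 51 = 65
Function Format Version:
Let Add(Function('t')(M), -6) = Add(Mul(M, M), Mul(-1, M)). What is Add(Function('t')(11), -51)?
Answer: 65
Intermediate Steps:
Function('t')(M) = Add(6, Pow(M, 2), Mul(-1, M)) (Function('t')(M) = Add(6, Add(Mul(M, M), Mul(-1, M))) = Add(6, Add(Pow(M, 2), Mul(-1, M))) = Add(6, Pow(M, 2), Mul(-1, M)))
Add(Function('t')(11), -51) = Add(Add(6, Pow(11, 2), Mul(-1, 11)), -51) = Add(Add(6, 121, -11), -51) = Add(116, -51) = 65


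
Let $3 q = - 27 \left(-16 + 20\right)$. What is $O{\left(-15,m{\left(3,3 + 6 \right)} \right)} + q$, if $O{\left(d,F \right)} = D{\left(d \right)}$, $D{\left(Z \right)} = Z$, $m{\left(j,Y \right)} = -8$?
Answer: $-51$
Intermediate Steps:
$O{\left(d,F \right)} = d$
$q = -36$ ($q = \frac{\left(-27\right) \left(-16 + 20\right)}{3} = \frac{\left(-27\right) 4}{3} = \frac{1}{3} \left(-108\right) = -36$)
$O{\left(-15,m{\left(3,3 + 6 \right)} \right)} + q = -15 - 36 = -51$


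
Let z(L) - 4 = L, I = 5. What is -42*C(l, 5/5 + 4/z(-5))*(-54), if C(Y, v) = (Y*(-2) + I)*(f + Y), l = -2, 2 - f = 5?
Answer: -102060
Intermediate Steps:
f = -3 (f = 2 - 1*5 = 2 - 5 = -3)
z(L) = 4 + L
C(Y, v) = (-3 + Y)*(5 - 2*Y) (C(Y, v) = (Y*(-2) + 5)*(-3 + Y) = (-2*Y + 5)*(-3 + Y) = (5 - 2*Y)*(-3 + Y) = (-3 + Y)*(5 - 2*Y))
-42*C(l, 5/5 + 4/z(-5))*(-54) = -42*(-15 - 2*(-2)**2 + 11*(-2))*(-54) = -42*(-15 - 2*4 - 22)*(-54) = -42*(-15 - 8 - 22)*(-54) = -42*(-45)*(-54) = 1890*(-54) = -102060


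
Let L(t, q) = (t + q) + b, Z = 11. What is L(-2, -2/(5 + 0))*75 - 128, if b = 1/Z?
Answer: -3313/11 ≈ -301.18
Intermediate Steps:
b = 1/11 ≈ 0.090909
L(t, q) = 1/11 + q + t (L(t, q) = (t + q) + 1/11 = (q + t) + 1/11 = 1/11 + q + t)
L(-2, -2/(5 + 0))*75 - 128 = (1/11 - 2/(5 + 0) - 2)*75 - 128 = (1/11 - 2/5 - 2)*75 - 128 = (1/11 + (⅕)*(-2) - 2)*75 - 128 = (1/11 - ⅖ - 2)*75 - 128 = -127/55*75 - 128 = -1905/11 - 128 = -3313/11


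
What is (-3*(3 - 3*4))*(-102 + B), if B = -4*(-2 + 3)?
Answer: -2862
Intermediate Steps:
B = -4 (B = -4*1 = -4)
(-3*(3 - 3*4))*(-102 + B) = (-3*(3 - 3*4))*(-102 - 4) = -3*(3 - 12)*(-106) = -3*(-9)*(-106) = 27*(-106) = -2862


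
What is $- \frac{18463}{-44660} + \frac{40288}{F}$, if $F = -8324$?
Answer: $- \frac{411394017}{92937460} \approx -4.4266$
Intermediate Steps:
$- \frac{18463}{-44660} + \frac{40288}{F} = - \frac{18463}{-44660} + \frac{40288}{-8324} = \left(-18463\right) \left(- \frac{1}{44660}\right) + 40288 \left(- \frac{1}{8324}\right) = \frac{18463}{44660} - \frac{10072}{2081} = - \frac{411394017}{92937460}$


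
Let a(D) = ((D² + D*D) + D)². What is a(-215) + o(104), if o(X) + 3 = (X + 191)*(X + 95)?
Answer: 8507353927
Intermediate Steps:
o(X) = -3 + (95 + X)*(191 + X) (o(X) = -3 + (X + 191)*(X + 95) = -3 + (191 + X)*(95 + X) = -3 + (95 + X)*(191 + X))
a(D) = (D + 2*D²)² (a(D) = ((D² + D²) + D)² = (2*D² + D)² = (D + 2*D²)²)
a(-215) + o(104) = (-215)²*(1 + 2*(-215))² + (18142 + 104² + 286*104) = 46225*(1 - 430)² + (18142 + 10816 + 29744) = 46225*(-429)² + 58702 = 46225*184041 + 58702 = 8507295225 + 58702 = 8507353927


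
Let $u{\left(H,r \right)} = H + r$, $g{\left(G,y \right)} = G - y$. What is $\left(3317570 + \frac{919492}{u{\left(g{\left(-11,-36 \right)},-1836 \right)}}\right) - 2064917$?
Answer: $\frac{2267635091}{1811} \approx 1.2521 \cdot 10^{6}$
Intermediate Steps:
$\left(3317570 + \frac{919492}{u{\left(g{\left(-11,-36 \right)},-1836 \right)}}\right) - 2064917 = \left(3317570 + \frac{919492}{\left(-11 - -36\right) - 1836}\right) - 2064917 = \left(3317570 + \frac{919492}{\left(-11 + 36\right) - 1836}\right) - 2064917 = \left(3317570 + \frac{919492}{25 - 1836}\right) - 2064917 = \left(3317570 + \frac{919492}{-1811}\right) - 2064917 = \left(3317570 + 919492 \left(- \frac{1}{1811}\right)\right) - 2064917 = \left(3317570 - \frac{919492}{1811}\right) - 2064917 = \frac{6007199778}{1811} - 2064917 = \frac{2267635091}{1811}$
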